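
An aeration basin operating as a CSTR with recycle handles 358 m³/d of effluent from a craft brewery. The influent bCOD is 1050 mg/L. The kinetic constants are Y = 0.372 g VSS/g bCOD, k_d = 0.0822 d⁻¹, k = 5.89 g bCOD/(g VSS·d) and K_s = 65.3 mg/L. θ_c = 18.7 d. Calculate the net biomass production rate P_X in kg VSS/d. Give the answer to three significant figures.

For a completely mixed reactor with recycle the Lawrence–McCarty relation gives S = K_s·(1 + k_d·θ_c) / [θ_c·(Y·k − k_d) − 1] = 65.3 × (1 + 0.0822 × 18.7) / [18.7 × (0.372 × 5.89 − 0.0822) − 1] = 165.7 / 38.44 = 4.310 mg/L.
The observed yield is Y_obs = Y/(1 + k_d·θ_c) = 0.372 / (1 + 0.0822 × 18.7) = 0.372 / 2.537 = 0.1466 g VSS per g bCOD removed.
ΔS = 1050 − 4.31 = 1046 mg/L, so the substrate removal rate is 358 × 1046/1000 = 374.4 kg bCOD/d.
Biomass produced: P_X = Y_obs·Q·ΔS = 0.1466 × 374.4 ≈ 54.89 kg VSS/d.

P_X ≈ 54.9 kg VSS/d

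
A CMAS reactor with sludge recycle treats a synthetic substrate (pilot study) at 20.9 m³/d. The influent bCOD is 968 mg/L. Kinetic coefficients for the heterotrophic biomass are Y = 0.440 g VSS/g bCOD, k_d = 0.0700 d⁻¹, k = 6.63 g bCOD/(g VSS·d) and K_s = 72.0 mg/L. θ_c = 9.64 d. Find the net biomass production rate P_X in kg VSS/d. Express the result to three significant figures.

For a completely mixed reactor with recycle the Lawrence–McCarty relation gives S = K_s·(1 + k_d·θ_c) / [θ_c·(Y·k − k_d) − 1] = 72.0 × (1 + 0.0700 × 9.64) / [9.64 × (0.440 × 6.63 − 0.0700) − 1] = 120.6 / 26.45 = 4.560 mg/L.
Y_obs = Y / (1 + k_d θ_c) = 0.440 / (1 + 0.0700 × 9.64) = 0.440 / 1.675 = 0.2627.
Q·(S₀ − S) = 20.9 × (968 − 4.56) × 10⁻³ = 20.14 kg/d removed.
So the net sludge growth is P_X = 0.2627 × 20.14 = 5.290 kg VSS/d.

P_X ≈ 5.29 kg VSS/d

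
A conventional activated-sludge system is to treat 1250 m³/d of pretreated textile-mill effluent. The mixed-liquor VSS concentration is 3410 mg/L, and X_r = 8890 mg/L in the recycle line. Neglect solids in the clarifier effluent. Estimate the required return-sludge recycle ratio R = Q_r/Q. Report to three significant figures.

R ≈ 0.622

R = Q_r/Q = X/(X_r − X) = 3410 / (8890 − 3410) = 0.6223.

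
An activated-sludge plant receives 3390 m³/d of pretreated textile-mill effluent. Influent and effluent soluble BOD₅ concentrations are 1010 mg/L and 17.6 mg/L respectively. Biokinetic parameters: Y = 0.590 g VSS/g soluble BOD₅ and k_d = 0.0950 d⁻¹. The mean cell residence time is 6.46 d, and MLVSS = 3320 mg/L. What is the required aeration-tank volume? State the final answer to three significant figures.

V ≈ 2390 m³

Steady-state biomass mass balance: V·X·(1 + k_d·θ_c) = Y·Q·(S₀ − S)·θ_c, so V = 0.590 × 3390 × (1010 − 17.6) × 6.46 / [3320 × (1 + 0.0950 × 6.46)] = 1.28×10^7 / 5357 = 2393 m³.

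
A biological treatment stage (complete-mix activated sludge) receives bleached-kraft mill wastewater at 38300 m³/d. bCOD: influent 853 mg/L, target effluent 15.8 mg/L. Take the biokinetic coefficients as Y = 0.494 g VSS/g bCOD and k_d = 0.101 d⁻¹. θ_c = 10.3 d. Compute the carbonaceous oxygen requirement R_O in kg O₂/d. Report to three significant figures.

Correct the yield for decay: Y_obs = Y/(1 + k_d θ_c) = 0.494 / (1 + 0.101 × 10.3) = 0.494 / 2.040 = 0.2421.
Substrate removed = Q·(S₀ − S) = 38300 m³/d × (853 − 15.8) g/m³ = 3.21×10^7 g/d = 32065 kg/d.
P_X = Y_obs·Q·(S₀ − S) = 0.2421 × 32065 = 7764 kg VSS/d.
R_O = Q·ΔS − 1.42 P_X = 32065 − 11024 = 21041 kg O₂/d.

R_O ≈ 21000 kg O₂/d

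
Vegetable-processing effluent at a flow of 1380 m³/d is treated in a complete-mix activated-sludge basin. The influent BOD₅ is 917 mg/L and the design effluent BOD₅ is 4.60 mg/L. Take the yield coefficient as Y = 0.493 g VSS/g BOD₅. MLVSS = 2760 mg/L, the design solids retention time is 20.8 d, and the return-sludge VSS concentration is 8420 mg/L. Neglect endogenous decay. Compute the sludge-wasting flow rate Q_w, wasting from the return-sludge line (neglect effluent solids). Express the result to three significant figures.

Q_w ≈ 73.7 m³/d

V·X = Y·Q·ΔS·θ_c gives V = 0.493 × 1380 × (917 − 4.60) × 20.8 / 2760 = 4678 m³.
Wasting from the return line (neglecting effluent solids): Q_w = V·X / (θ_c·X_r) = 4678 × 2760 / (20.8 × 8420) = 73.72 m³/d.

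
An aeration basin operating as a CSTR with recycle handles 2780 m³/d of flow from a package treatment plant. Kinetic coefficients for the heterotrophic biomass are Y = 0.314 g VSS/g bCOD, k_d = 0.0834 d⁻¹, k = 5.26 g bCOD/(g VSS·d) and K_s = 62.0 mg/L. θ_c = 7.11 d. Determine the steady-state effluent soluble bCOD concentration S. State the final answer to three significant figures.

For a completely mixed reactor with recycle the Lawrence–McCarty relation gives S = K_s·(1 + k_d·θ_c) / [θ_c·(Y·k − k_d) − 1] = 62.0 × (1 + 0.0834 × 7.11) / [7.11 × (0.314 × 5.26 − 0.0834) − 1] = 98.76 / 10.15 = 9.730 mg/L.

S ≈ 9.73 mg/L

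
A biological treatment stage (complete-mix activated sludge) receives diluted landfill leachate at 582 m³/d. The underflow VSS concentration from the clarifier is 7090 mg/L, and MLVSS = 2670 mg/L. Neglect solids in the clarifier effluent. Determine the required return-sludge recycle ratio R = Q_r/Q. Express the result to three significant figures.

R ≈ 0.604

R = Q_r/Q = X/(X_r − X) = 2670 / (7090 − 2670) = 0.6041.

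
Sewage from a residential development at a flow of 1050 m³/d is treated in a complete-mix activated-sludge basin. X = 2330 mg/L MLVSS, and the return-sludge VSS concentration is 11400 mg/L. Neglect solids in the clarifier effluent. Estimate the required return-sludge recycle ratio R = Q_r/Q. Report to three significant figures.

Solids balance on the clarifier gives (1+R)X = R·X_r, so R = X/(X_r − X) = 2330 / (11400 − 2330) = 0.2569.

R ≈ 0.257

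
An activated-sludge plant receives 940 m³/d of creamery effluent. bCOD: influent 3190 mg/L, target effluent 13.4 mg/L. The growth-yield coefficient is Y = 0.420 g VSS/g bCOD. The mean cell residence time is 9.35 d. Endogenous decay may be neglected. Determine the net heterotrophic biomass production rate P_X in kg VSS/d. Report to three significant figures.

With endogenous decay neglected, the observed yield equals the true yield: Y_obs = Y = 0.420 g VSS/g bCOD.
Q·(S₀ − S) = 940 × (3190 − 13.4) × 10⁻³ = 2986 kg/d removed.
Biomass produced: P_X = Y_obs·Q·ΔS = 0.4200 × 2986 ≈ 1254 kg VSS/d.

P_X ≈ 1250 kg VSS/d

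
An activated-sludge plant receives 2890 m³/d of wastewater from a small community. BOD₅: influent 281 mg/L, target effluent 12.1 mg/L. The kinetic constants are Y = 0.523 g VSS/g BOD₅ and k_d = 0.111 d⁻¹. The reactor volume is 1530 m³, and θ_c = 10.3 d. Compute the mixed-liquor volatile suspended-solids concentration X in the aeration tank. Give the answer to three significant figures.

From V·X·(1 + k_d·θ_c) = Y·Q·(S₀ − S)·θ_c: X = 0.523 × 2890 × (281 − 12.1) × 10.3 / [1530 × (1 + 0.111 × 10.3)] = 1277 mg/L.

X ≈ 1280 mg/L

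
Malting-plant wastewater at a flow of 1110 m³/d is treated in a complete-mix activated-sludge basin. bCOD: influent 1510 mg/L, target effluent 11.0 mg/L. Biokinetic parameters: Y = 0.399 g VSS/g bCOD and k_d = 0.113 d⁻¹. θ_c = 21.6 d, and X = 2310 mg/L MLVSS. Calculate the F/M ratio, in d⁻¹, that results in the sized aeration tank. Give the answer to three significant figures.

F/M ≈ 0.402 d⁻¹

Rearranging the biomass balance for a CMAS with decay, V = Y·Q·ΔS·θ_c / [X·(1+k_d θ_c)] = 0.399 × 1110 × (1510 − 11.0) × 21.6 / [2310 × (1 + 0.113 × 21.6)] = 1.43×10^7 / 7948 = 1804 m³.
Food-to-microorganism ratio F/M = Q S₀ / (V X) = 1110 × 1510 / (1804 × 2310) = 0.4022 d⁻¹.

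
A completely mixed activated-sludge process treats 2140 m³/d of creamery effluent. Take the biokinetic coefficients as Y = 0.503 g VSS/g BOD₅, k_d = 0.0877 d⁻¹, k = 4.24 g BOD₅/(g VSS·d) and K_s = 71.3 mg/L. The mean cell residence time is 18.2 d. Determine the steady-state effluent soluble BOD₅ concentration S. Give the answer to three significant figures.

From the Monod/SRT balance for a CMAS, S = K_s·(1+k_d θ_c)/[θ_c·(Y k − k_d) − 1] = 71.3 × (1 + 0.0877 × 18.2) / [18.2 × (0.503 × 4.24 − 0.0877) − 1] = 185.1 / 36.22 = 5.111 mg/L.

S ≈ 5.11 mg/L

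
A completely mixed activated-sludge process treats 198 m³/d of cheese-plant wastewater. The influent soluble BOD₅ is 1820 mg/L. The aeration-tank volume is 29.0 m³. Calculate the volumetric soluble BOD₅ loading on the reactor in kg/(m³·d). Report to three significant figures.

L_v ≈ 12.4 kg soluble BOD₅/(m³·d)

Volumetric loading L_v = Q·S₀ / V = 198 × 1820 g/m³ / 29.00 m³ = 12426 g/(m³·d) = 12.43 kg soluble BOD₅/(m³·d).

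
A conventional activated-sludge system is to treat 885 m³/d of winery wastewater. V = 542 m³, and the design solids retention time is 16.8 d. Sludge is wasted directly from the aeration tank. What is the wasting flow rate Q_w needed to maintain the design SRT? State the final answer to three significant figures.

Wasting from the aeration tank: Q_w = V / θ_c = 542.0 / 16.8 = 32.26 m³/d.

Q_w ≈ 32.3 m³/d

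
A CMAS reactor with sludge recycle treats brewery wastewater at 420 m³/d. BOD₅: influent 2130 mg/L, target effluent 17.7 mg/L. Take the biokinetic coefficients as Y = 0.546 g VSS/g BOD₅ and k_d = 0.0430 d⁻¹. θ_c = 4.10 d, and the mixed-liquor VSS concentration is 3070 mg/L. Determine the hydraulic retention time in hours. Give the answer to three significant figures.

τ ≈ 31.4 h

From the SRT design equation V = Y Q (S₀−S) θ_c / [X (1 + k_d θ_c)] = 0.546 × 420 × (2130 − 17.7) × 4.10 / [3070 × (1 + 0.0430 × 4.10)] = 1.99×10^6 / 3611 = 550.0 m³.
HRT = V/Q = 550.0 m³ / 420 m³·d⁻¹ = 1.309 d × 24 = 31.43 h.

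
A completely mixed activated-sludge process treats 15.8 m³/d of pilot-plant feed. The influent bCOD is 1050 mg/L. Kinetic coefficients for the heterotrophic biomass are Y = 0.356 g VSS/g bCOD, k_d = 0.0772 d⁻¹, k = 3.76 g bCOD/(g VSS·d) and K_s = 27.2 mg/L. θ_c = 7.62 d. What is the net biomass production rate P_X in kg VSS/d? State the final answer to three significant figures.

From the Monod/SRT balance for a CMAS, S = K_s·(1+k_d θ_c)/[θ_c·(Y k − k_d) − 1] = 27.2 × (1 + 0.0772 × 7.62) / [7.62 × (0.356 × 3.76 − 0.0772) − 1] = 43.20 / 8.612 = 5.017 mg/L.
The observed yield is Y_obs = Y/(1 + k_d·θ_c) = 0.356 / (1 + 0.0772 × 7.62) = 0.356 / 1.588 = 0.2241 g VSS per g bCOD removed.
Q·(S₀ − S) = 15.8 × (1050 − 5.02) × 10⁻³ = 16.51 kg/d removed.
P_X = Y_obs · Q(S₀ − S) = 0.2241 × 16.51 = 3.701 kg VSS/d.

P_X ≈ 3.70 kg VSS/d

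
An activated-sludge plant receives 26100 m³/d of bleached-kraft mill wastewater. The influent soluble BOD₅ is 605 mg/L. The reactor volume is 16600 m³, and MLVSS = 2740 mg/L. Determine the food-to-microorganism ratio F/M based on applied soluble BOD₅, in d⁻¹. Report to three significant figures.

F/M ≈ 0.347 d⁻¹

F/M = applied load / biomass = Q·S₀/(V·X) = 26100 × 605 / (16600 × 2740) = 0.3472 d⁻¹.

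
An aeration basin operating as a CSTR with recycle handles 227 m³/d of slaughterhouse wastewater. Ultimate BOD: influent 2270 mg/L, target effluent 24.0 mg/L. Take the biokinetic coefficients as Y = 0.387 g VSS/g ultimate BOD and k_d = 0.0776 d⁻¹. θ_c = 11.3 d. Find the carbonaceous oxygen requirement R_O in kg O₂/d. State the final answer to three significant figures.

R_O ≈ 361 kg O₂/d

Observed yield with endogenous decay: Y_obs = Y / (1 + k_d·θ_c) = 0.387 / (1 + 0.0776 × 11.3) = 0.387 / 1.877 = 0.2062 g VSS/g ultimate BOD.
Mass of ultimate BOD removed per day: Q(S₀ − S) = 227 × 2246 g/m³ = 509.8 kg/d.
Net sludge production P_X = 0.2062 × 509.8 = 105.1 kg VSS/d.
R_O = Q·ΔS − 1.42 P_X = 509.8 − 149.3 = 360.6 kg O₂/d.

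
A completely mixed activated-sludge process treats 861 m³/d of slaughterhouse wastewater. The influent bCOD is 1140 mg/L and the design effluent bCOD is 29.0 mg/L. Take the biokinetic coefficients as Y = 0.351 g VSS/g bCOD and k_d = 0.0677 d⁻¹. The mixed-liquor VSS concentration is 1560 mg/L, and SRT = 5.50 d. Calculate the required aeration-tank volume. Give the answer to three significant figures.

V ≈ 863 m³

From the SRT design equation V = Y Q (S₀−S) θ_c / [X (1 + k_d θ_c)] = 0.351 × 861 × (1140 − 29.0) × 5.50 / [1560 × (1 + 0.0677 × 5.50)] = 1.85×10^6 / 2141 = 862.6 m³.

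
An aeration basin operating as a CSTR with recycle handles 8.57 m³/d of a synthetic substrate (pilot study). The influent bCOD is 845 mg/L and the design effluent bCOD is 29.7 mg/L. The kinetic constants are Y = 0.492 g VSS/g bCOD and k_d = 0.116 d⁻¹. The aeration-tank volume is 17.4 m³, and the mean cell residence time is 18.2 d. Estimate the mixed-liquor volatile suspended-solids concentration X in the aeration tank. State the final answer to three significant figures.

X ≈ 1160 mg/L

X = Y·Q·ΔS·θ_c / [V·(1 + k_d θ_c)] = 0.492 × 8.57 × (845 − 29.7) × 18.2 / [17.4 × (1 + 0.116 × 18.2)] = 1156 mg/L.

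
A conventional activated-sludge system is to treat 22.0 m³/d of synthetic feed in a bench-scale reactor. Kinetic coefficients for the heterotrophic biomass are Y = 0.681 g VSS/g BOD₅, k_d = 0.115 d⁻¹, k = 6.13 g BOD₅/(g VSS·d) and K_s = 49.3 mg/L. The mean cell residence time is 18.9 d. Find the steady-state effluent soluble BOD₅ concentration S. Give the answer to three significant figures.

S ≈ 2.07 mg/L

Effluent substrate depends only on kinetics and SRT: S = K_s(1 + k_d θ_c) / [θ_c(Yk − k_d) − 1] = 49.3 × (1 + 0.115 × 18.9) / [18.9 × (0.681 × 6.13 − 0.115) − 1] = 156.5 / 75.73 = 2.066 mg/L.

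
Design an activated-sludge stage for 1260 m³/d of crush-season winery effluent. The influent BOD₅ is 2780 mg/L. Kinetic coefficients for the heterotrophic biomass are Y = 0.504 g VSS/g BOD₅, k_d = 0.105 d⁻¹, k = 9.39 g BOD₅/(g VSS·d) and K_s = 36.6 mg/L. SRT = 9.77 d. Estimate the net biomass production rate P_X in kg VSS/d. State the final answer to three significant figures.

P_X ≈ 871 kg VSS/d

For a completely mixed reactor with recycle the Lawrence–McCarty relation gives S = K_s·(1 + k_d·θ_c) / [θ_c·(Y·k − k_d) − 1] = 36.6 × (1 + 0.105 × 9.77) / [9.77 × (0.504 × 9.39 − 0.105) − 1] = 74.15 / 44.21 = 1.677 mg/L.
Observed yield with endogenous decay: Y_obs = Y / (1 + k_d·θ_c) = 0.504 / (1 + 0.105 × 9.77) = 0.504 / 2.026 = 0.2488 g VSS/g BOD₅.
Q·(S₀ − S) = 1260 × (2780 − 1.68) × 10⁻³ = 3501 kg/d removed.
So the net sludge growth is P_X = 0.2488 × 3501 = 870.9 kg VSS/d.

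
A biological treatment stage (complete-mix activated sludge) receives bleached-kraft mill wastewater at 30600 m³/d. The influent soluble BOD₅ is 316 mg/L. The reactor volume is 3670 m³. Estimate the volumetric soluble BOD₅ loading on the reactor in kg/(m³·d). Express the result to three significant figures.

L_v ≈ 2.63 kg soluble BOD₅/(m³·d)

Applied soluble BOD₅ load per unit volume = Q·S₀/V = (30600 × 316/1000)/3670 = 2.635 kg soluble BOD₅·m⁻³·d⁻¹.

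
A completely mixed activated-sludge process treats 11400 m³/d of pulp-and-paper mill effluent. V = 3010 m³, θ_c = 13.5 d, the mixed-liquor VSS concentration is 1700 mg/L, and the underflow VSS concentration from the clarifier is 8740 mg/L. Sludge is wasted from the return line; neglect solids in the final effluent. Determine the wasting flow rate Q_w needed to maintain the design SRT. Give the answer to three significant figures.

Wasting from the return line (neglecting effluent solids): Q_w = V·X / (θ_c·X_r) = 3010 × 1700 / (13.5 × 8740) = 43.37 m³/d.

Q_w ≈ 43.4 m³/d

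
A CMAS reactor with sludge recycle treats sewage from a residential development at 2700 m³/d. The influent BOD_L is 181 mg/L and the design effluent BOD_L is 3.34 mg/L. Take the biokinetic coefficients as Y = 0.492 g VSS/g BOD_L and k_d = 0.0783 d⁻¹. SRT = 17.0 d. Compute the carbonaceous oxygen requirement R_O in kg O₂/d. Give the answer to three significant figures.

R_O ≈ 336 kg O₂/d

Observed yield with endogenous decay: Y_obs = Y / (1 + k_d·θ_c) = 0.492 / (1 + 0.0783 × 17.0) = 0.492 / 2.331 = 0.2111 g VSS/g BOD_L.
Substrate removed = Q·(S₀ − S) = 2700 m³/d × (181 − 3.34) g/m³ = 4.8×10^5 g/d = 479.7 kg/d.
P_X = Y_obs·Q·(S₀ − S) = 0.2111 × 479.7 = 101.2 kg VSS/d.
R_O = Q·ΔS − 1.42 P_X = 479.7 − 143.8 = 335.9 kg O₂/d.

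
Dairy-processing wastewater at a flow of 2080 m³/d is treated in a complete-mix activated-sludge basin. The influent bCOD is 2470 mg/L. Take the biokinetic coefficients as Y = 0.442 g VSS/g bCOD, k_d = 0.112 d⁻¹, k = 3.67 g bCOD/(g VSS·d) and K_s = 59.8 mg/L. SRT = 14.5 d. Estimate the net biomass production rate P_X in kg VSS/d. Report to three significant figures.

For a completely mixed reactor with recycle the Lawrence–McCarty relation gives S = K_s·(1 + k_d·θ_c) / [θ_c·(Y·k − k_d) − 1] = 59.8 × (1 + 0.112 × 14.5) / [14.5 × (0.442 × 3.67 − 0.112) − 1] = 156.9 / 20.90 = 7.509 mg/L.
Y_obs = Y / (1 + k_d θ_c) = 0.442 / (1 + 0.112 × 14.5) = 0.442 / 2.624 = 0.1684.
Substrate removed = Q·(S₀ − S) = 2080 m³/d × (2470 − 7.51) g/m³ = 5.12×10^6 g/d = 5122 kg/d.
Net biomass production P_X = Y_obs × Q·(S₀ − S) = 0.1684 × 5122 = 862.8 kg VSS/d.

P_X ≈ 863 kg VSS/d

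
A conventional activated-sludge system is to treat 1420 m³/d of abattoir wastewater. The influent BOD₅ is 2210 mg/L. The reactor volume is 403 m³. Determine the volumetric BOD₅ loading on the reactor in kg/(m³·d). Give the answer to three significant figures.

L_v ≈ 7.79 kg BOD₅/(m³·d)

L_v = Q S₀ / V = 1420 × 2210 × 10⁻³ / 403.0 = 7.787 kg/(m³·d).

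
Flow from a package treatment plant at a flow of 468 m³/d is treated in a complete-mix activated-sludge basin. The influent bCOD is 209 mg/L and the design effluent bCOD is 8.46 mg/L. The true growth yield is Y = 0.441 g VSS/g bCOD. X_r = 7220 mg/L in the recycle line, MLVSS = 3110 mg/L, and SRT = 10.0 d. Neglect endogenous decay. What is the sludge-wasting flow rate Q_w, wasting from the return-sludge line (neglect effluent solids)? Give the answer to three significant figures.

With k_d = 0 the design equation reduces to V = Y Q (S₀−S) θ_c / X = 0.441 × 468 × (209 − 8.46) × 10.0 / 3110 = 133.1 m³.
Wasting from the return line (neglecting effluent solids): Q_w = V·X / (θ_c·X_r) = 133.1 × 3110 / (10.0 × 7220) = 5.733 m³/d.

Q_w ≈ 5.73 m³/d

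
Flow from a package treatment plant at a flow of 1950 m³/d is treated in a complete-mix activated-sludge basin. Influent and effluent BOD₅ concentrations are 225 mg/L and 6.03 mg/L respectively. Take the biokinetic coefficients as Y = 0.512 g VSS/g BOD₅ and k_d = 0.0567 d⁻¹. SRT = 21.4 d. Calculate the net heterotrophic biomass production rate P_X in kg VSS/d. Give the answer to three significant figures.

The observed yield is Y_obs = Y/(1 + k_d·θ_c) = 0.512 / (1 + 0.0567 × 21.4) = 0.512 / 2.213 = 0.2313 g VSS per g BOD₅ removed.
Q·(S₀ − S) = 1950 × (225 − 6.03) × 10⁻³ = 427.0 kg/d removed.
So the net sludge growth is P_X = 0.2313 × 427.0 = 98.77 kg VSS/d.

P_X ≈ 98.8 kg VSS/d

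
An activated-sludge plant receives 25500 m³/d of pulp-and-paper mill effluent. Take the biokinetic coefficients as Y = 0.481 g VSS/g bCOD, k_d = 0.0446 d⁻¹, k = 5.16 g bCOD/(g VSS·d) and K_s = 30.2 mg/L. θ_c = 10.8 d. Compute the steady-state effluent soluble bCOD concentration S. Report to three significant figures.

S ≈ 1.77 mg/L

Effluent substrate depends only on kinetics and SRT: S = K_s(1 + k_d θ_c) / [θ_c(Yk − k_d) − 1] = 30.2 × (1 + 0.0446 × 10.8) / [10.8 × (0.481 × 5.16 − 0.0446) − 1] = 44.75 / 25.32 = 1.767 mg/L.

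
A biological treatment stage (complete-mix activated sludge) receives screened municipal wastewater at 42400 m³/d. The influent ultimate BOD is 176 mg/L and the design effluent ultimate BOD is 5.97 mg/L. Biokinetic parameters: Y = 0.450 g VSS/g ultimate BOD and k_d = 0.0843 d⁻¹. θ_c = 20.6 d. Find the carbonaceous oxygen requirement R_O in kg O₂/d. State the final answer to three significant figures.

Y_obs = Y / (1 + k_d θ_c) = 0.450 / (1 + 0.0843 × 20.6) = 0.450 / 2.737 = 0.1644.
ΔS = 176 − 5.97 = 170.0 mg/L, so the substrate removal rate is 42400 × 170.0/1000 = 7209 kg ultimate BOD/d.
P_X = Y_obs·Q·(S₀ − S) = 0.1644 × 7209 = 1185 kg VSS/d.
Carbonaceous O₂ demand = substrate oxidised − cell-mass equivalent = 7209 − 1.42 × 1185 = 5526 kg O₂/d.

R_O ≈ 5530 kg O₂/d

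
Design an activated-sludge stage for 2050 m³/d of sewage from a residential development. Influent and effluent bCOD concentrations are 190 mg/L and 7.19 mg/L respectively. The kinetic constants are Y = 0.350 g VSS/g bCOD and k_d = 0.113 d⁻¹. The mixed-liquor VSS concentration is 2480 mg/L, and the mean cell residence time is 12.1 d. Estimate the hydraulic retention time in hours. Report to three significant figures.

Rearranging the biomass balance for a CMAS with decay, V = Y·Q·ΔS·θ_c / [X·(1+k_d θ_c)] = 0.350 × 2050 × (190 − 7.19) × 12.1 / [2480 × (1 + 0.113 × 12.1)] = 1.59×10^6 / 5871 = 270.3 m³.
Hydraulic retention time τ = V/Q = 270.3 / 2050 = 0.1319 d = 3.165 h.

τ ≈ 3.16 h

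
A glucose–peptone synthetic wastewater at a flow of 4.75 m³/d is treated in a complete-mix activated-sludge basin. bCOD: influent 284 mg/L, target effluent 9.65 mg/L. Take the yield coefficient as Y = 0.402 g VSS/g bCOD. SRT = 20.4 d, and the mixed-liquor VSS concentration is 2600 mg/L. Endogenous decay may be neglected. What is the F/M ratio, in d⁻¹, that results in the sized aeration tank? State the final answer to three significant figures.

With k_d = 0 the design equation reduces to V = Y Q (S₀−S) θ_c / X = 0.402 × 4.75 × (284 − 9.65) × 20.4 / 2600 = 4.110 m³.
Food-to-microorganism ratio F/M = Q S₀ / (V X) = 4.75 × 284 / (4.110 × 2600) = 0.1262 d⁻¹.

F/M ≈ 0.126 d⁻¹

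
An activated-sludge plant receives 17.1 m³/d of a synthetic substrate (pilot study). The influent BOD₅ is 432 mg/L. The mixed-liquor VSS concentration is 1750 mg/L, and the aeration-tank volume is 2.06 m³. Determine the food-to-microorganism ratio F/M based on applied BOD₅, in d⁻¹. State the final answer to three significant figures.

F/M = applied load / biomass = Q·S₀/(V·X) = 17.1 × 432 / (2.060 × 1750) = 2.049 d⁻¹.

F/M ≈ 2.05 d⁻¹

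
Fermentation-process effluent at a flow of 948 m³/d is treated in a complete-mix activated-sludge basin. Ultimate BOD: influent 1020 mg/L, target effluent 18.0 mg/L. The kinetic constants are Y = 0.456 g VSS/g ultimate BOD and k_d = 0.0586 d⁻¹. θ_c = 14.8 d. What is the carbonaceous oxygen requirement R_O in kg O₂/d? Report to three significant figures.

Observed yield with endogenous decay: Y_obs = Y / (1 + k_d·θ_c) = 0.456 / (1 + 0.0586 × 14.8) = 0.456 / 1.867 = 0.2442 g VSS/g ultimate BOD.
Substrate removed = Q·(S₀ − S) = 948 m³/d × (1020 − 18.0) g/m³ = 9.5×10^5 g/d = 949.9 kg/d.
P_X = Y_obs·Q·(S₀ − S) = 0.2442 × 949.9 = 232.0 kg VSS/d.
R_O = Q·(S₀ − S) − 1.42·P_X = 949.9 − 1.42 × 232.0 = 620.5 kg O₂/d.

R_O ≈ 620 kg O₂/d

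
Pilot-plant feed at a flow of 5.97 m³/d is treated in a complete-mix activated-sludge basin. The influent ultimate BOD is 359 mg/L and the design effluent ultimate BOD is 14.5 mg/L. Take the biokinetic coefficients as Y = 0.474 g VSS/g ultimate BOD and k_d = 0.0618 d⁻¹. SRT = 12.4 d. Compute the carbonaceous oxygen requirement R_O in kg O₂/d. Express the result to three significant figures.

R_O ≈ 1.27 kg O₂/d

Correct the yield for decay: Y_obs = Y/(1 + k_d θ_c) = 0.474 / (1 + 0.0618 × 12.4) = 0.474 / 1.766 = 0.2684.
ΔS = 359 − 14.5 = 344.5 mg/L, so the substrate removal rate is 5.97 × 344.5/1000 = 2.057 kg ultimate BOD/d.
P_X = Y_obs·Q·(S₀ − S) = 0.2684 × 2.057 = 0.5519 kg VSS/d.
R_O = Q·(S₀ − S) − 1.42·P_X = 2.057 − 1.42 × 0.5519 = 1.273 kg O₂/d.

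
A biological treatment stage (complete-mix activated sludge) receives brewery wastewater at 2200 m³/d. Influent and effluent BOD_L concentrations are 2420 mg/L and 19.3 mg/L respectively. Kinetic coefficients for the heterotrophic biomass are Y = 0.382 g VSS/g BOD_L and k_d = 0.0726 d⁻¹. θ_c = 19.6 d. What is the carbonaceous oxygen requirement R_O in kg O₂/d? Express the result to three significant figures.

R_O ≈ 4100 kg O₂/d

The observed yield is Y_obs = Y/(1 + k_d·θ_c) = 0.382 / (1 + 0.0726 × 19.6) = 0.382 / 2.423 = 0.1577 g VSS per g BOD_L removed.
Mass of BOD_L removed per day: Q(S₀ − S) = 2200 × 2401 g/m³ = 5282 kg/d.
P_X = Y_obs·Q·(S₀ − S) = 0.1577 × 5282 = 832.7 kg VSS/d.
R_O = Q·ΔS − 1.42 P_X = 5282 − 1182 = 4099 kg O₂/d.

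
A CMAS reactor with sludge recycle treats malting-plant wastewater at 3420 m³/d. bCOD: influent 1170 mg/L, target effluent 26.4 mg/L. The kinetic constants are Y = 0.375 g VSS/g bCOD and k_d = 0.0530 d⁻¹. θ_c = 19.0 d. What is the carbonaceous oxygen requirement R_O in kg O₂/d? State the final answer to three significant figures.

R_O ≈ 2870 kg O₂/d

Y_obs = Y / (1 + k_d θ_c) = 0.375 / (1 + 0.0530 × 19.0) = 0.375 / 2.007 = 0.1868.
ΔS = 1170 − 26.4 = 1144 mg/L, so the substrate removal rate is 3420 × 1144/1000 = 3911 kg bCOD/d.
Net sludge production P_X = 0.1868 × 3911 = 730.8 kg VSS/d.
R_O = Q·ΔS − 1.42 P_X = 3911 − 1038 = 2873 kg O₂/d.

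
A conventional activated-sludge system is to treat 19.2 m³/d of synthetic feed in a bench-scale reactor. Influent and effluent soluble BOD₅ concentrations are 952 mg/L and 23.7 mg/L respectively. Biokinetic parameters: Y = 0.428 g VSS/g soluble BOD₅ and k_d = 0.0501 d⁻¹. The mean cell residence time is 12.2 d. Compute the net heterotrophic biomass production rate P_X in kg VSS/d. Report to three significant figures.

P_X ≈ 4.73 kg VSS/d

Y_obs = Y / (1 + k_d θ_c) = 0.428 / (1 + 0.0501 × 12.2) = 0.428 / 1.611 = 0.2656.
Q·(S₀ − S) = 19.2 × (952 − 23.7) × 10⁻³ = 17.82 kg/d removed.
Net biomass production P_X = Y_obs × Q·(S₀ − S) = 0.2656 × 17.82 = 4.735 kg VSS/d.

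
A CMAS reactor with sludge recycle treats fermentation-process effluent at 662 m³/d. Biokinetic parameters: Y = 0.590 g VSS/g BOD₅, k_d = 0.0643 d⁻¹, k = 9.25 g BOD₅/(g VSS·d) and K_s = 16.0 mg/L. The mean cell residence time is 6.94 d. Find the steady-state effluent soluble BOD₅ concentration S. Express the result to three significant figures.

S ≈ 0.635 mg/L

For a completely mixed reactor with recycle the Lawrence–McCarty relation gives S = K_s·(1 + k_d·θ_c) / [θ_c·(Y·k − k_d) − 1] = 16.0 × (1 + 0.0643 × 6.94) / [6.94 × (0.590 × 9.25 − 0.0643) − 1] = 23.14 / 36.43 = 0.6352 mg/L.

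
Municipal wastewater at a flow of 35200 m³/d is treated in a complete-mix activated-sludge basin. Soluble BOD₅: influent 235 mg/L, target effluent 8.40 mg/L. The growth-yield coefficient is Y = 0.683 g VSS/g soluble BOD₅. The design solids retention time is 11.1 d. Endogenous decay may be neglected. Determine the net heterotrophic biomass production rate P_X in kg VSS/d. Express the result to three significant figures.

P_X ≈ 5450 kg VSS/d

Since k_d ≈ 0, Y_obs = Y = 0.683 g VSS/g soluble BOD₅.
Substrate removed = Q·(S₀ − S) = 35200 m³/d × (235 − 8.40) g/m³ = 7.98×10^6 g/d = 7976 kg/d.
So the net sludge growth is P_X = 0.6830 × 7976 = 5448 kg VSS/d.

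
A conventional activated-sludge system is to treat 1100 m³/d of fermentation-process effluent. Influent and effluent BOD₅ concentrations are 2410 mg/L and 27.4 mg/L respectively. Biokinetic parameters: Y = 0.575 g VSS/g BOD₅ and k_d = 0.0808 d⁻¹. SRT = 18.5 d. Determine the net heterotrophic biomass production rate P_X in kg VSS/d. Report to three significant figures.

P_X ≈ 604 kg VSS/d

Correct the yield for decay: Y_obs = Y/(1 + k_d θ_c) = 0.575 / (1 + 0.0808 × 18.5) = 0.575 / 2.495 = 0.2305.
Q·(S₀ − S) = 1100 × (2410 − 27.4) × 10⁻³ = 2621 kg/d removed.
Biomass produced: P_X = Y_obs·Q·ΔS = 0.2305 × 2621 ≈ 604.1 kg VSS/d.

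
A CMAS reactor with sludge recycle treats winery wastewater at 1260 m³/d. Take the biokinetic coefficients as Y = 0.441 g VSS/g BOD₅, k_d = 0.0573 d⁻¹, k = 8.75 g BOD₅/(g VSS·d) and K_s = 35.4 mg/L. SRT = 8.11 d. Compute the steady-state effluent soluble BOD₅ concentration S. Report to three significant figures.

Effluent substrate depends only on kinetics and SRT: S = K_s(1 + k_d θ_c) / [θ_c(Yk − k_d) − 1] = 35.4 × (1 + 0.0573 × 8.11) / [8.11 × (0.441 × 8.75 − 0.0573) − 1] = 51.85 / 29.83 = 1.738 mg/L.

S ≈ 1.74 mg/L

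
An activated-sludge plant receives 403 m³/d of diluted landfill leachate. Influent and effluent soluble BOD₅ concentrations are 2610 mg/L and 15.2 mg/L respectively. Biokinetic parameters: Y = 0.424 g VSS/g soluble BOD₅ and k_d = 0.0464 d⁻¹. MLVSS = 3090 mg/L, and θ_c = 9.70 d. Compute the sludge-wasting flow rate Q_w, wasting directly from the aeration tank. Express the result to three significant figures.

Steady-state biomass mass balance: V·X·(1 + k_d·θ_c) = Y·Q·(S₀ − S)·θ_c, so V = 0.424 × 403 × (2610 − 15.2) × 9.70 / [3090 × (1 + 0.0464 × 9.70)] = 4.3×10^6 / 4481 = 959.8 m³.
For wasting at MLVSS concentration, Q_w = V/θ_c = 959.8/9.70 = 98.95 m³/d.

Q_w ≈ 99.0 m³/d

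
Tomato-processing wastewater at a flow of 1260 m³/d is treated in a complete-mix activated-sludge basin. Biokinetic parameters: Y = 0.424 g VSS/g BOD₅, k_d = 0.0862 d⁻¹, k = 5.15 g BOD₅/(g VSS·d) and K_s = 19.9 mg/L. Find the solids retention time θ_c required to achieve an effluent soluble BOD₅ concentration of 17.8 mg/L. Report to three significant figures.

θ_c ≈ 1.06 d

Specific growth rate at S = 17.8 mg/L: μ = YkS/(K_s+S) = 0.424·5.15·17.8/(19.9+17.8) = 1.031 d⁻¹.
1/θ_c = 1.031 − 0.0862 = 0.9448 d⁻¹, so θ_c = 1.058 d.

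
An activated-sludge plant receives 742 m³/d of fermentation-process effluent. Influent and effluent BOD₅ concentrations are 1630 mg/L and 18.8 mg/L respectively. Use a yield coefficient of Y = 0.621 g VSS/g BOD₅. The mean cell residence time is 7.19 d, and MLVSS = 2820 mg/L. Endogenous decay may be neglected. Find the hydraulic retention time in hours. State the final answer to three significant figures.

Biomass mass balance (decay neglected): V·X = Y·Q·(S₀ − S)·θ_c, so V = 0.621 × 742 × (1630 − 18.8) × 7.19 / 2820 = 1893 m³.
HRT = V/Q = 1893 m³ / 742 m³·d⁻¹ = 2.551 d × 24 = 61.23 h.

τ ≈ 61.2 h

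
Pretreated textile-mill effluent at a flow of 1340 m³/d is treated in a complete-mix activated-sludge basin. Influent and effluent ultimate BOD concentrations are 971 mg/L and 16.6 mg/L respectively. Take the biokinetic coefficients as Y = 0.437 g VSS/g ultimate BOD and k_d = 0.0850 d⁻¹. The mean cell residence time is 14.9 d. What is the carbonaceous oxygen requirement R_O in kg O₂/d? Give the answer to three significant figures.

R_O ≈ 929 kg O₂/d

Y_obs = Y / (1 + k_d θ_c) = 0.437 / (1 + 0.0850 × 14.9) = 0.437 / 2.267 = 0.1928.
Q·(S₀ − S) = 1340 × (971 − 16.6) × 10⁻³ = 1279 kg/d removed.
P_X = Y_obs·Q·(S₀ − S) = 0.1928 × 1279 = 246.6 kg VSS/d.
R_O = Q·ΔS − 1.42 P_X = 1279 − 350.1 = 928.7 kg O₂/d.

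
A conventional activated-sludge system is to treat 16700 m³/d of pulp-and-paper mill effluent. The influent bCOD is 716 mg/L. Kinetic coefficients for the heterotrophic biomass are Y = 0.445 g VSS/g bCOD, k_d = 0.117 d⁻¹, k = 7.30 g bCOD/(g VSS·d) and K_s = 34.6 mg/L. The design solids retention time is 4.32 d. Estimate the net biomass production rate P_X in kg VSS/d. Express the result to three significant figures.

From the Monod/SRT balance for a CMAS, S = K_s·(1+k_d θ_c)/[θ_c·(Y k − k_d) − 1] = 34.6 × (1 + 0.117 × 4.32) / [4.32 × (0.445 × 7.30 − 0.117) − 1] = 52.09 / 12.53 = 4.158 mg/L.
Y_obs = Y / (1 + k_d θ_c) = 0.445 / (1 + 0.117 × 4.32) = 0.445 / 1.505 = 0.2956.
Q·(S₀ − S) = 16700 × (716 − 4.16) × 10⁻³ = 11888 kg/d removed.
So the net sludge growth is P_X = 0.2956 × 11888 = 3514 kg VSS/d.

P_X ≈ 3510 kg VSS/d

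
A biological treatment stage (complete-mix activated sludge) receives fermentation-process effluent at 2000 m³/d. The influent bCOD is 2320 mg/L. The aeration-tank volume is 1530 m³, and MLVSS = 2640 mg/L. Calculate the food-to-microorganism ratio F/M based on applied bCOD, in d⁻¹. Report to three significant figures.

F/M = applied load / biomass = Q·S₀/(V·X) = 2000 × 2320 / (1530 × 2640) = 1.149 d⁻¹.

F/M ≈ 1.15 d⁻¹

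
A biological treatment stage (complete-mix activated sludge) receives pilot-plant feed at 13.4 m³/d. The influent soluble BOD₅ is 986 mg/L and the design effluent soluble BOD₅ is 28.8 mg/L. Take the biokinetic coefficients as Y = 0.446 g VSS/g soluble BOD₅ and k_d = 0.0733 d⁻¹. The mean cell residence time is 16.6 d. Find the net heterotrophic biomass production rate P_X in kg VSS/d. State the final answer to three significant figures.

P_X ≈ 2.58 kg VSS/d

The observed yield is Y_obs = Y/(1 + k_d·θ_c) = 0.446 / (1 + 0.0733 × 16.6) = 0.446 / 2.217 = 0.2012 g VSS per g soluble BOD₅ removed.
Substrate removed = Q·(S₀ − S) = 13.4 m³/d × (986 − 28.8) g/m³ = 1.28×10^4 g/d = 12.83 kg/d.
P_X = Y_obs · Q(S₀ − S) = 0.2012 × 12.83 = 2.581 kg VSS/d.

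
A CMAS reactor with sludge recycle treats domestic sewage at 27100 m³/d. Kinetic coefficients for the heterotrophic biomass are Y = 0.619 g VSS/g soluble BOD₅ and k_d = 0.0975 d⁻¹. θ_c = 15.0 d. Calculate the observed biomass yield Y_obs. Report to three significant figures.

Y_obs ≈ 0.251 g VSS/g soluble BOD₅

Y_obs = Y / (1 + k_d θ_c) = 0.619 / (1 + 0.0975 × 15.0) = 0.619 / 2.463 = 0.2514.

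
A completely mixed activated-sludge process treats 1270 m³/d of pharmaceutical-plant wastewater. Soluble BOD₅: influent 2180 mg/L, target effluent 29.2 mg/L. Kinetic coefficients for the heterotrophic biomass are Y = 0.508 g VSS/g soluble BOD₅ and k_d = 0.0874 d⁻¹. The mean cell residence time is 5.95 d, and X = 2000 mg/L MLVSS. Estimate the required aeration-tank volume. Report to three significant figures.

Steady-state biomass mass balance: V·X·(1 + k_d·θ_c) = Y·Q·(S₀ − S)·θ_c, so V = 0.508 × 1270 × (2180 − 29.2) × 5.95 / [2000 × (1 + 0.0874 × 5.95)] = 8.26×10^6 / 3040 = 2716 m³.

V ≈ 2720 m³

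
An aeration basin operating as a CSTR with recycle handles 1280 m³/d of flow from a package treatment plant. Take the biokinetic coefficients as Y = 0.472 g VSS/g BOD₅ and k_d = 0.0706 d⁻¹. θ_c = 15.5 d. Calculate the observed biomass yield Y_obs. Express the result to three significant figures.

Observed yield with endogenous decay: Y_obs = Y / (1 + k_d·θ_c) = 0.472 / (1 + 0.0706 × 15.5) = 0.472 / 2.094 = 0.2254 g VSS/g BOD₅.

Y_obs ≈ 0.225 g VSS/g BOD₅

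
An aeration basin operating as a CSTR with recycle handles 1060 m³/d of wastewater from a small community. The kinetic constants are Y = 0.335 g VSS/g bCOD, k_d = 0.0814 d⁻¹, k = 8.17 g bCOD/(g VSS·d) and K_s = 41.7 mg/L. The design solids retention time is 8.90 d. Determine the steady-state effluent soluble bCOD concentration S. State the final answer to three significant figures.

S ≈ 3.18 mg/L

For a completely mixed reactor with recycle the Lawrence–McCarty relation gives S = K_s·(1 + k_d·θ_c) / [θ_c·(Y·k − k_d) − 1] = 41.7 × (1 + 0.0814 × 8.90) / [8.90 × (0.335 × 8.17 − 0.0814) − 1] = 71.91 / 22.63 = 3.177 mg/L.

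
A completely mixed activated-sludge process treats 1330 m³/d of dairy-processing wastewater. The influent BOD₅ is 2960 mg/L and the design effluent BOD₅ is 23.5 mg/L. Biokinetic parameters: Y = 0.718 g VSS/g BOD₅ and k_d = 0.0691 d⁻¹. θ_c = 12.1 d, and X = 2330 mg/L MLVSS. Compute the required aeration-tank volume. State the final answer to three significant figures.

V ≈ 7930 m³

Rearranging the biomass balance for a CMAS with decay, V = Y·Q·ΔS·θ_c / [X·(1+k_d θ_c)] = 0.718 × 1330 × (2960 − 23.5) × 12.1 / [2330 × (1 + 0.0691 × 12.1)] = 3.39×10^7 / 4278 = 7931 m³.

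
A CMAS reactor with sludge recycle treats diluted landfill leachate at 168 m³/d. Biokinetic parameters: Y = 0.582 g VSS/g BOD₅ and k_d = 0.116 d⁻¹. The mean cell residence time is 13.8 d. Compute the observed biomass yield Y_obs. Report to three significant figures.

Y_obs = Y / (1 + k_d θ_c) = 0.582 / (1 + 0.116 × 13.8) = 0.582 / 2.601 = 0.2238.

Y_obs ≈ 0.224 g VSS/g BOD₅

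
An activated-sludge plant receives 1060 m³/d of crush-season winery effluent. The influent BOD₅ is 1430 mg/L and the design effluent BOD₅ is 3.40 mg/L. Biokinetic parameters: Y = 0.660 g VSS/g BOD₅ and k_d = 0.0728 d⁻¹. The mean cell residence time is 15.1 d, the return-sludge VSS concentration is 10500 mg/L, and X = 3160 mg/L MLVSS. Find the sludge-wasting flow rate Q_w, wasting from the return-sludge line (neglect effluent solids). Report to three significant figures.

Q_w ≈ 45.3 m³/d

Rearranging the biomass balance for a CMAS with decay, V = Y·Q·ΔS·θ_c / [X·(1+k_d θ_c)] = 0.660 × 1060 × (1430 − 3.40) × 15.1 / [3160 × (1 + 0.0728 × 15.1)] = 1.51×10^7 / 6634 = 2272 m³.
Wasting from the return line (neglecting effluent solids): Q_w = V·X / (θ_c·X_r) = 2272 × 3160 / (15.1 × 10500) = 45.28 m³/d.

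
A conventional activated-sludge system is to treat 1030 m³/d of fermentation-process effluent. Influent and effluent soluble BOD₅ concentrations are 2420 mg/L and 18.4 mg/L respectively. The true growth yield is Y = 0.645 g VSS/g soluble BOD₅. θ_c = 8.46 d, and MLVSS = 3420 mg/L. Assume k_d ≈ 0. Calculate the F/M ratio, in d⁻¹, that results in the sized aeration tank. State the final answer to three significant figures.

Biomass mass balance (decay neglected): V·X = Y·Q·(S₀ − S)·θ_c, so V = 0.645 × 1030 × (2420 − 18.4) × 8.46 / 3420 = 3947 m³.
F/M = Q·S₀ / (V·X) = 1030 × 2420 / (3947 × 3420) = 0.1847 g soluble BOD₅·(g VSS·d)⁻¹.

F/M ≈ 0.185 d⁻¹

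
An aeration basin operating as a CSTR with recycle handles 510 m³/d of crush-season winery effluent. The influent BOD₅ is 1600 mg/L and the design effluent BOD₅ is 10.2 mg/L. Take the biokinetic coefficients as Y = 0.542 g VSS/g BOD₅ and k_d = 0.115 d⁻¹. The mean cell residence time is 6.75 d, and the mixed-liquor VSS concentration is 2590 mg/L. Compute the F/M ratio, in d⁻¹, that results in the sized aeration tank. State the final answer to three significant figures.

F/M ≈ 0.489 d⁻¹

Steady-state biomass mass balance: V·X·(1 + k_d·θ_c) = Y·Q·(S₀ − S)·θ_c, so V = 0.542 × 510 × (1600 − 10.2) × 6.75 / [2590 × (1 + 0.115 × 6.75)] = 2.97×10^6 / 4600 = 644.8 m³.
F/M = applied load / biomass = Q·S₀/(V·X) = 510 × 1600 / (644.8 × 2590) = 0.4886 d⁻¹.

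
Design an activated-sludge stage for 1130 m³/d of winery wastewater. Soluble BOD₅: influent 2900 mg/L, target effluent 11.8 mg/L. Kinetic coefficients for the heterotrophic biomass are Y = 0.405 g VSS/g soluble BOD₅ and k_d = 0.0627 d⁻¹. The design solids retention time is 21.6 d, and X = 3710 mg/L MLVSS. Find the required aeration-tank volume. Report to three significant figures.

V ≈ 3270 m³

From the SRT design equation V = Y Q (S₀−S) θ_c / [X (1 + k_d θ_c)] = 0.405 × 1130 × (2900 − 11.8) × 21.6 / [3710 × (1 + 0.0627 × 21.6)] = 2.86×10^7 / 8735 = 3269 m³.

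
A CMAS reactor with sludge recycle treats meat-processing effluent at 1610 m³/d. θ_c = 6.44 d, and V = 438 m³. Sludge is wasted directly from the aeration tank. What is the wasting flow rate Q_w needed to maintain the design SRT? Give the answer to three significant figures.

Q_w ≈ 68.0 m³/d

Wasting from the aeration tank: Q_w = V / θ_c = 438.0 / 6.44 = 68.01 m³/d.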